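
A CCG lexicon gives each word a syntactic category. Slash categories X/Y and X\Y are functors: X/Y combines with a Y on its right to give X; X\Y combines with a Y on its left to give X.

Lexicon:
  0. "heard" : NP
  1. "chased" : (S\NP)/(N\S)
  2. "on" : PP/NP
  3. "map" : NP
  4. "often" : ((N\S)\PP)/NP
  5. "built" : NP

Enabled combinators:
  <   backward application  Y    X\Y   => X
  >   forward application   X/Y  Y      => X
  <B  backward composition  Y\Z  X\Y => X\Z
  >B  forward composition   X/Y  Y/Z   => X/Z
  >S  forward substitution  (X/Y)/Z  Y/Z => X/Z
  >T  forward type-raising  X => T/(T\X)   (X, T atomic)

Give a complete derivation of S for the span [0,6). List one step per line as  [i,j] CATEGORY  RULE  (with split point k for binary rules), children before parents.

[0,1] NP  lex  "heard"
[1,2] (S\NP)/(N\S)  lex  "chased"
[2,3] PP/NP  lex  "on"
[3,4] NP  lex  "map"
[2,4] PP  >  k=3
[4,5] ((N\S)\PP)/NP  lex  "often"
[5,6] NP  lex  "built"
[4,6] (N\S)\PP  >  k=5
[2,6] N\S  <  k=4
[1,6] S\NP  >  k=2
[0,6] S  <  k=1

[0,6] S   <
  [0,1] "heard" : NP
  [1,6] S\NP   >
    [1,2] "chased" : (S\NP)/(N\S)
    [2,6] N\S   <
      [2,4] PP   >
        [2,3] "on" : PP/NP
        [3,4] "map" : NP
      [4,6] (N\S)\PP   >
        [4,5] "often" : ((N\S)\PP)/NP
        [5,6] "built" : NP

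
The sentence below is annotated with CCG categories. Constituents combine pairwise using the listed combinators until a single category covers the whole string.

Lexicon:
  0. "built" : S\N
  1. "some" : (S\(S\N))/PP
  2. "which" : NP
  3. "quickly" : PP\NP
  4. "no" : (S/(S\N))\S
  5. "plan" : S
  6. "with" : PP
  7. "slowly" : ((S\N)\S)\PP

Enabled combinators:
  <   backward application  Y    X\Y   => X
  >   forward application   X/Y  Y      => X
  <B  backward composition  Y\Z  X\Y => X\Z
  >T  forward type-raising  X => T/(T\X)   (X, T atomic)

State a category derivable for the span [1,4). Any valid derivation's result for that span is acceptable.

S\(S\N)

[0,8] S   >
  [0,5] S/(S\N)   <
    [0,4] S   <
      [0,1] "built" : S\N
      [1,4] S\(S\N)   >
        [1,2] "some" : (S\(S\N))/PP
        [2,4] PP   >
          [2,3] PP/(PP\NP)   >T
            [2,3] "which" : NP
          [3,4] "quickly" : PP\NP
    [4,5] "no" : (S/(S\N))\S
  [5,8] S\N   <
    [5,6] "plan" : S
    [6,8] (S\N)\S   <
      [6,7] "with" : PP
      [7,8] "slowly" : ((S\N)\S)\PP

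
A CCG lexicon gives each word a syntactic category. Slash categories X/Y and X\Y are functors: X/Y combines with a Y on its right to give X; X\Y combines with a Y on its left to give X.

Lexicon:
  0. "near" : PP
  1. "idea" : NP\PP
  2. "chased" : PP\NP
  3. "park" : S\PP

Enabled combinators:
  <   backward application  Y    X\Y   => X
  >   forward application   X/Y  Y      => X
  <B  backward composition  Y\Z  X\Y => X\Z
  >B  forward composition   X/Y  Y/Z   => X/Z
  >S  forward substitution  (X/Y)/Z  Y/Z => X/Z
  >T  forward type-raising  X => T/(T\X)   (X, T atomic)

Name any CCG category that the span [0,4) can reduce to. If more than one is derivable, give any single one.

[0,4] S   >
  [0,1] S/(S\PP)   >T
    [0,1] "near" : PP
  [1,4] S\PP   <B
    [1,3] PP\PP   <B
      [1,2] "idea" : NP\PP
      [2,3] "chased" : PP\NP
    [3,4] "park" : S\PP

S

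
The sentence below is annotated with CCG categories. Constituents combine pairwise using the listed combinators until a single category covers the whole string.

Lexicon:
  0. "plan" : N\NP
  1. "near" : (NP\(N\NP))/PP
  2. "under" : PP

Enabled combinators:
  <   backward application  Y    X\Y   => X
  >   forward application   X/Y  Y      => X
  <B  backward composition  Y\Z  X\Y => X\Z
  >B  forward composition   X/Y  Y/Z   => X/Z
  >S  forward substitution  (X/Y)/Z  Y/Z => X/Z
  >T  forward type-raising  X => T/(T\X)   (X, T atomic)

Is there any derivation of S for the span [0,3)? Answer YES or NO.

N\NP (NP\(N\NP))/PP PP
CKY chart[0,3] = {N/(N\NP), NP, NP/(NP\NP), PP/(PP\NP), S/(S\NP)}; S ∉ chart

NO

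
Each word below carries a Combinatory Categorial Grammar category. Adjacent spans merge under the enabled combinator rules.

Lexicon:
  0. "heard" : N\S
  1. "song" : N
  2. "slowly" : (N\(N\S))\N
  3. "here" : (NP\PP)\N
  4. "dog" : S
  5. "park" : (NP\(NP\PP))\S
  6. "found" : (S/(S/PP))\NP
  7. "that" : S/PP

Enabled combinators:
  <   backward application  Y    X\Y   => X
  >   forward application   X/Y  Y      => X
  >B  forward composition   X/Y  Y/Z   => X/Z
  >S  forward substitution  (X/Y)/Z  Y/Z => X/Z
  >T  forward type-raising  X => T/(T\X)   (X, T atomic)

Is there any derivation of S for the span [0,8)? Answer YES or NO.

YES

[0,8] S   >
  [0,7] S/(S/PP)   <
    [0,6] NP   <
      [0,4] NP\PP   <
        [0,3] N   <
          [0,1] "heard" : N\S
          [1,3] N\(N\S)   <
            [1,2] "song" : N
            [2,3] "slowly" : (N\(N\S))\N
        [3,4] "here" : (NP\PP)\N
      [4,6] NP\(NP\PP)   <
        [4,5] "dog" : S
        [5,6] "park" : (NP\(NP\PP))\S
    [6,7] "found" : (S/(S/PP))\NP
  [7,8] "that" : S/PP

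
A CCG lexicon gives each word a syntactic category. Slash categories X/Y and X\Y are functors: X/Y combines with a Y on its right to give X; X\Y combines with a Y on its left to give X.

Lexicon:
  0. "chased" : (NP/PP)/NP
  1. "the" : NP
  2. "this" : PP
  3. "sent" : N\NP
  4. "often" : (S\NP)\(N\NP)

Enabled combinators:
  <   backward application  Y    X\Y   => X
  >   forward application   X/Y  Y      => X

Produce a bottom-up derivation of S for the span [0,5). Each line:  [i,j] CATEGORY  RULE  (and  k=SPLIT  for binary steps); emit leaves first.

[0,1] (NP/PP)/NP  lex  "chased"
[1,2] NP  lex  "the"
[0,2] NP/PP  >  k=1
[2,3] PP  lex  "this"
[0,3] NP  >  k=2
[3,4] N\NP  lex  "sent"
[4,5] (S\NP)\(N\NP)  lex  "often"
[3,5] S\NP  <  k=4
[0,5] S  <  k=3

[0,5] S   <
  [0,3] NP   >
    [0,2] NP/PP   >
      [0,1] "chased" : (NP/PP)/NP
      [1,2] "the" : NP
    [2,3] "this" : PP
  [3,5] S\NP   <
    [3,4] "sent" : N\NP
    [4,5] "often" : (S\NP)\(N\NP)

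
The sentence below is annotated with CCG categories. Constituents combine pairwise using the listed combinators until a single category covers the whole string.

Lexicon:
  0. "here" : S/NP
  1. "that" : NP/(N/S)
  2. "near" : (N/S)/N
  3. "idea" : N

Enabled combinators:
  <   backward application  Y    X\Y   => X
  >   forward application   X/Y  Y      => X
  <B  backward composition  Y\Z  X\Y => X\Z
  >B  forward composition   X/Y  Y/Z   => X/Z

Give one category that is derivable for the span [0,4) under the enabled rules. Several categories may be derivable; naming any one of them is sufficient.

[0,4] S   >
  [0,1] "here" : S/NP
  [1,4] NP   >
    [1,2] "that" : NP/(N/S)
    [2,4] N/S   >
      [2,3] "near" : (N/S)/N
      [3,4] "idea" : N

S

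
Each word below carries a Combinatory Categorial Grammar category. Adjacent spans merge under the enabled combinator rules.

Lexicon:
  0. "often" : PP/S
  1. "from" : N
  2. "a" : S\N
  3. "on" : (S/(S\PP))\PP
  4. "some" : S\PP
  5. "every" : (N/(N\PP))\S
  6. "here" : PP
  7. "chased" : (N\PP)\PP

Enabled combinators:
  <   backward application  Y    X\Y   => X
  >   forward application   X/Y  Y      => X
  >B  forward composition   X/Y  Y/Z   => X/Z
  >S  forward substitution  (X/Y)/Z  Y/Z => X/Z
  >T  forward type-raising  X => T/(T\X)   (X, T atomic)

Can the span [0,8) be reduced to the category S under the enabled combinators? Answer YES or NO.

NO

PP/S N S\N (S/(S\PP))\PP S\PP (N/(N\PP))\S PP (N\PP)\PP
CKY chart[0,8] = {N, N/(N\N), NP/(NP\N), PP/(PP\N), S/(S\N)}; S ∉ chart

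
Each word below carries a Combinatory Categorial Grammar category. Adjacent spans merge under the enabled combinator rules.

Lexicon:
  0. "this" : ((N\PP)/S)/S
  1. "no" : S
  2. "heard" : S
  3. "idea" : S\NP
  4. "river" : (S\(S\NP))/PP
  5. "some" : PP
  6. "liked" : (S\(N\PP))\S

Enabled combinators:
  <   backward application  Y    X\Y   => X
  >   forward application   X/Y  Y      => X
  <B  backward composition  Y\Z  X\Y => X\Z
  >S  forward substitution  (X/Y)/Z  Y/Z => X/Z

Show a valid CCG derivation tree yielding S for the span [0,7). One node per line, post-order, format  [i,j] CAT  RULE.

[0,7] S   <
  [0,3] N\PP   >
    [0,2] (N\PP)/S   >
      [0,1] "this" : ((N\PP)/S)/S
      [1,2] "no" : S
    [2,3] "heard" : S
  [3,7] S\(N\PP)   <
    [3,6] S   <
      [3,4] "idea" : S\NP
      [4,6] S\(S\NP)   >
        [4,5] "river" : (S\(S\NP))/PP
        [5,6] "some" : PP
    [6,7] "liked" : (S\(N\PP))\S

[0,1] ((N\PP)/S)/S  lex  "this"
[1,2] S  lex  "no"
[0,2] (N\PP)/S  >  k=1
[2,3] S  lex  "heard"
[0,3] N\PP  >  k=2
[3,4] S\NP  lex  "idea"
[4,5] (S\(S\NP))/PP  lex  "river"
[5,6] PP  lex  "some"
[4,6] S\(S\NP)  >  k=5
[3,6] S  <  k=4
[6,7] (S\(N\PP))\S  lex  "liked"
[3,7] S\(N\PP)  <  k=6
[0,7] S  <  k=3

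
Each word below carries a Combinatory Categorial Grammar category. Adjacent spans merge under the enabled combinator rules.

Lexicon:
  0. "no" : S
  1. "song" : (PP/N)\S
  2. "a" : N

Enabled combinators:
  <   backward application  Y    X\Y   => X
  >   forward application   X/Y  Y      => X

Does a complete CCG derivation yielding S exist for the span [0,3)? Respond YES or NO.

NO

S (PP/N)\S N
CKY chart[0,3] = {PP}; S ∉ chart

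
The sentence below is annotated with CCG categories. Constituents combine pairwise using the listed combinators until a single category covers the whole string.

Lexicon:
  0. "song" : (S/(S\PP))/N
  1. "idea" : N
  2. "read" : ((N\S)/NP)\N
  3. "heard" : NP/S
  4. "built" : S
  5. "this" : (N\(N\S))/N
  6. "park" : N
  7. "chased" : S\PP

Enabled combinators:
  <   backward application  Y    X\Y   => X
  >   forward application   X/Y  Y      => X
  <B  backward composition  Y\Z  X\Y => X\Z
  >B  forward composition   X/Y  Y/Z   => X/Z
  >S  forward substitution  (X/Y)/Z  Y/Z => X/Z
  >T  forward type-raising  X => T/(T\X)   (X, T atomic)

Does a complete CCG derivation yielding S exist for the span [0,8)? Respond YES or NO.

[0,8] S   >
  [0,7] S/(S\PP)   >
    [0,1] "song" : (S/(S\PP))/N
    [1,7] N   <
      [1,5] N\S   >
        [1,3] (N\S)/NP   <
          [1,2] "idea" : N
          [2,3] "read" : ((N\S)/NP)\N
        [3,5] NP   >
          [3,4] "heard" : NP/S
          [4,5] "built" : S
      [5,7] N\(N\S)   >
        [5,6] "this" : (N\(N\S))/N
        [6,7] "park" : N
  [7,8] "chased" : S\PP

YES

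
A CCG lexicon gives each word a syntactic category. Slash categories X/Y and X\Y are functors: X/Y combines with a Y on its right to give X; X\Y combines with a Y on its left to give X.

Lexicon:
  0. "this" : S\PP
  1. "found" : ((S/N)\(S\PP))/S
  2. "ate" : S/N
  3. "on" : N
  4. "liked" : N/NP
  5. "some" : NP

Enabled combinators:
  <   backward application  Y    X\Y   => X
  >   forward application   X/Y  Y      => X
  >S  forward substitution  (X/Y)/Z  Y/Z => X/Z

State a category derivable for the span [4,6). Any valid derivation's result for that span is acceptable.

[0,6] S   >
  [0,4] S/N   <
    [0,1] "this" : S\PP
    [1,4] (S/N)\(S\PP)   >
      [1,2] "found" : ((S/N)\(S\PP))/S
      [2,4] S   >
        [2,3] "ate" : S/N
        [3,4] "on" : N
  [4,6] N   >
    [4,5] "liked" : N/NP
    [5,6] "some" : NP

N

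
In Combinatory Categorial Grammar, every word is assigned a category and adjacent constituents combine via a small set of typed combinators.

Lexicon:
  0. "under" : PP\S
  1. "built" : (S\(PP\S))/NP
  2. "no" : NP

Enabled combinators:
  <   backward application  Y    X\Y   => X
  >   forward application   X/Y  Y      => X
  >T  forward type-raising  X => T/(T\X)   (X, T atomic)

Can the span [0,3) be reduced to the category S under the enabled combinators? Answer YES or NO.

[0,3] S   <
  [0,1] "under" : PP\S
  [1,3] S\(PP\S)   >
    [1,2] "built" : (S\(PP\S))/NP
    [2,3] "no" : NP

YES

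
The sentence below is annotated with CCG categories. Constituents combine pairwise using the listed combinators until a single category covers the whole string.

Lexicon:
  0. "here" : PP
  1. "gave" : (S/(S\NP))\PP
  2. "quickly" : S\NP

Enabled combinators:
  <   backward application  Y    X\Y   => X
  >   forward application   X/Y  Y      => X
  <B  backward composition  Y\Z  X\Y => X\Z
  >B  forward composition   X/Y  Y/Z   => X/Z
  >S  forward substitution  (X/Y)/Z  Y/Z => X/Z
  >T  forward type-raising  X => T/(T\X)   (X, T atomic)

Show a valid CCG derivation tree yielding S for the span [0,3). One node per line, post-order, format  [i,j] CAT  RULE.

[0,3] S   >
  [0,2] S/(S\NP)   <
    [0,1] "here" : PP
    [1,2] "gave" : (S/(S\NP))\PP
  [2,3] "quickly" : S\NP

[0,1] PP  lex  "here"
[1,2] (S/(S\NP))\PP  lex  "gave"
[0,2] S/(S\NP)  <  k=1
[2,3] S\NP  lex  "quickly"
[0,3] S  >  k=2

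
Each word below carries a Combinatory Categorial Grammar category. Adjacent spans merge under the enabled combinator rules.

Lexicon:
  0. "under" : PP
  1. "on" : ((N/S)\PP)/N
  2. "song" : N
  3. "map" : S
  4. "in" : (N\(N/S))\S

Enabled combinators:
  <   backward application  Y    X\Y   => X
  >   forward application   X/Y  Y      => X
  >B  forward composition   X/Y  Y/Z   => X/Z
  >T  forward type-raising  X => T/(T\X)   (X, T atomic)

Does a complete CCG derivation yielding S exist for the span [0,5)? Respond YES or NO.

PP ((N/S)\PP)/N N S (N\(N/S))\S
CKY chart[0,5] = {N, N/(N\N), NP/(NP\N), PP/(PP\N), S/(S\N)}; S ∉ chart

NO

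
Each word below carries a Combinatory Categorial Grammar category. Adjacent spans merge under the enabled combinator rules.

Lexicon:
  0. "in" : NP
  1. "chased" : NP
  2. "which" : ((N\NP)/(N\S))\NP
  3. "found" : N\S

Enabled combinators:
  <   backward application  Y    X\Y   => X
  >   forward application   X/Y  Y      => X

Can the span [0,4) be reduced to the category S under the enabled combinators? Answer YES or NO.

NO

NP NP ((N\NP)/(N\S))\NP N\S
CKY chart[0,4] = {N}; S ∉ chart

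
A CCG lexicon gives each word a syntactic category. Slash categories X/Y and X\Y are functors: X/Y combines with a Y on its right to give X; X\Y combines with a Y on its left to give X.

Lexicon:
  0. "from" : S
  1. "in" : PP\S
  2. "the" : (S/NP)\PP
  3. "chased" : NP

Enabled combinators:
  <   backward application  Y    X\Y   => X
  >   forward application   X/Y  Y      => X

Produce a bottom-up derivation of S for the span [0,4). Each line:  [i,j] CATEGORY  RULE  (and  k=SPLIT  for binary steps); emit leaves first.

[0,1] S  lex  "from"
[1,2] PP\S  lex  "in"
[0,2] PP  <  k=1
[2,3] (S/NP)\PP  lex  "the"
[0,3] S/NP  <  k=2
[3,4] NP  lex  "chased"
[0,4] S  >  k=3

[0,4] S   >
  [0,3] S/NP   <
    [0,2] PP   <
      [0,1] "from" : S
      [1,2] "in" : PP\S
    [2,3] "the" : (S/NP)\PP
  [3,4] "chased" : NP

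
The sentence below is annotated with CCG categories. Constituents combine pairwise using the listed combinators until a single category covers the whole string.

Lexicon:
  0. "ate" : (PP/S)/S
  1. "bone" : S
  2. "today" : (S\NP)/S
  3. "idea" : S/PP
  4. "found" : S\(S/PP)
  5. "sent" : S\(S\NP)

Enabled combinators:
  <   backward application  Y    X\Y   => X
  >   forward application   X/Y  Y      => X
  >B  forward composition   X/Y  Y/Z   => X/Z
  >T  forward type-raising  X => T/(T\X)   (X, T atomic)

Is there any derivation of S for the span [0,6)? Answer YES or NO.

NO

(PP/S)/S S (S\NP)/S S/PP S\(S/PP) S\(S\NP)
CKY chart[0,6] = {N/(N\PP), NP/(NP\PP), PP, PP/(PP\PP), PP/(S\S), S/(S\PP)}; S ∉ chart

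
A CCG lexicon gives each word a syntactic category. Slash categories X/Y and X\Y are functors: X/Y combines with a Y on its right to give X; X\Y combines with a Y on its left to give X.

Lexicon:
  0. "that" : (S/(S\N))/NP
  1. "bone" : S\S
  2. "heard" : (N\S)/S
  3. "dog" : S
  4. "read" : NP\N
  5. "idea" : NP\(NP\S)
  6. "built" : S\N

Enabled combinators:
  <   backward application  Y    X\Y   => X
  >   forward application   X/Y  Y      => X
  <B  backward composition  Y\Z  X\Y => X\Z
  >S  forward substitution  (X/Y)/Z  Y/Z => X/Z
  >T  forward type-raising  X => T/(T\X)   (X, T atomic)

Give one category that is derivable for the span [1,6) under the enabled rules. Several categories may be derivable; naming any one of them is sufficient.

[0,7] S   >
  [0,6] S/(S\N)   >
    [0,1] "that" : (S/(S\N))/NP
    [1,6] NP   <
      [1,5] NP\S   <B
        [1,2] "bone" : S\S
        [2,5] NP\S   <B
          [2,4] N\S   >
            [2,3] "heard" : (N\S)/S
            [3,4] "dog" : S
          [4,5] "read" : NP\N
      [5,6] "idea" : NP\(NP\S)
  [6,7] "built" : S\N

NP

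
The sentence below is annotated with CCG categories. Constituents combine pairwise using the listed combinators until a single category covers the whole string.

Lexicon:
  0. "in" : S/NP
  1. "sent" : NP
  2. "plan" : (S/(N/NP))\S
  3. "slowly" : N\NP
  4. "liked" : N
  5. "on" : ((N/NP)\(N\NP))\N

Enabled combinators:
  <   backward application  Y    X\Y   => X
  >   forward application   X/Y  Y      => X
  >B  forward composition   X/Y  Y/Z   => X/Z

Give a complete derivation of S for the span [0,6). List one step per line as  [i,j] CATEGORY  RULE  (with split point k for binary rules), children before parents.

[0,6] S   >
  [0,3] S/(N/NP)   <
    [0,2] S   >
      [0,1] "in" : S/NP
      [1,2] "sent" : NP
    [2,3] "plan" : (S/(N/NP))\S
  [3,6] N/NP   <
    [3,4] "slowly" : N\NP
    [4,6] (N/NP)\(N\NP)   <
      [4,5] "liked" : N
      [5,6] "on" : ((N/NP)\(N\NP))\N

[0,1] S/NP  lex  "in"
[1,2] NP  lex  "sent"
[0,2] S  >  k=1
[2,3] (S/(N/NP))\S  lex  "plan"
[0,3] S/(N/NP)  <  k=2
[3,4] N\NP  lex  "slowly"
[4,5] N  lex  "liked"
[5,6] ((N/NP)\(N\NP))\N  lex  "on"
[4,6] (N/NP)\(N\NP)  <  k=5
[3,6] N/NP  <  k=4
[0,6] S  >  k=3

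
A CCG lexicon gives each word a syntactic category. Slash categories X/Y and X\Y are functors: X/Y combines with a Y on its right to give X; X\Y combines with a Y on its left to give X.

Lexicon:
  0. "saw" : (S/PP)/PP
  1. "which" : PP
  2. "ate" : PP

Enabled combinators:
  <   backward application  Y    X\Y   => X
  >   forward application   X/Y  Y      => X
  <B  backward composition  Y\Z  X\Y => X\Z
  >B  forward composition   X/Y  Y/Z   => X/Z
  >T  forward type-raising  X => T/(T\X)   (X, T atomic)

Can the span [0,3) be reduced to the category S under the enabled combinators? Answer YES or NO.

[0,3] S   >
  [0,2] S/PP   >
    [0,1] "saw" : (S/PP)/PP
    [1,2] "which" : PP
  [2,3] "ate" : PP

YES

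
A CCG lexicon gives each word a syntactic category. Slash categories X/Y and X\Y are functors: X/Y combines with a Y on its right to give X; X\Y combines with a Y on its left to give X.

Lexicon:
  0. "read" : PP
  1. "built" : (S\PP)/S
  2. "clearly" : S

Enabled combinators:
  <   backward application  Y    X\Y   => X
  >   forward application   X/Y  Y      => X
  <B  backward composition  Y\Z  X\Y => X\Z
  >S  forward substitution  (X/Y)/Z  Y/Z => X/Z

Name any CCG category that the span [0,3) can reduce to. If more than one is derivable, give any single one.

[0,3] S   <
  [0,1] "read" : PP
  [1,3] S\PP   >
    [1,2] "built" : (S\PP)/S
    [2,3] "clearly" : S

S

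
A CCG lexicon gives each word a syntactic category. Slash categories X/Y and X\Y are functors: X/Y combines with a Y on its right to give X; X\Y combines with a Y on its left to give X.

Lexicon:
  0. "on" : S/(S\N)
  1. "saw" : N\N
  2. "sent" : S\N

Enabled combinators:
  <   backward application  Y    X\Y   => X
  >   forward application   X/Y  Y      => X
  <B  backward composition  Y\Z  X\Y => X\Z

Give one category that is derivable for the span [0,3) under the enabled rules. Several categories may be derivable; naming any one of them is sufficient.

S

[0,3] S   >
  [0,1] "on" : S/(S\N)
  [1,3] S\N   <B
    [1,2] "saw" : N\N
    [2,3] "sent" : S\N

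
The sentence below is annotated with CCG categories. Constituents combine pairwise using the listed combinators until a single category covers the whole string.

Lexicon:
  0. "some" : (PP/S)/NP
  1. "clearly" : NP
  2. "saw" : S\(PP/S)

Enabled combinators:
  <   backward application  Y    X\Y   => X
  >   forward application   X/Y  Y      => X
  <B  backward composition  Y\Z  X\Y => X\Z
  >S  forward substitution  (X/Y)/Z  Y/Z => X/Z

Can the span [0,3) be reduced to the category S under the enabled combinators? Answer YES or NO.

YES

[0,3] S   <
  [0,2] PP/S   >
    [0,1] "some" : (PP/S)/NP
    [1,2] "clearly" : NP
  [2,3] "saw" : S\(PP/S)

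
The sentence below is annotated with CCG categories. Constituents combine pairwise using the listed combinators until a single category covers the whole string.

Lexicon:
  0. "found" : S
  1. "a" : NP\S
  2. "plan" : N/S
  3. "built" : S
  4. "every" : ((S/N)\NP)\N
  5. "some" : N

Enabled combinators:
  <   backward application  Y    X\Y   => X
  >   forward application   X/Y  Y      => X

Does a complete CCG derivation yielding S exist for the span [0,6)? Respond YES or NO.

YES

[0,6] S   >
  [0,5] S/N   <
    [0,2] NP   <
      [0,1] "found" : S
      [1,2] "a" : NP\S
    [2,5] (S/N)\NP   <
      [2,4] N   >
        [2,3] "plan" : N/S
        [3,4] "built" : S
      [4,5] "every" : ((S/N)\NP)\N
  [5,6] "some" : N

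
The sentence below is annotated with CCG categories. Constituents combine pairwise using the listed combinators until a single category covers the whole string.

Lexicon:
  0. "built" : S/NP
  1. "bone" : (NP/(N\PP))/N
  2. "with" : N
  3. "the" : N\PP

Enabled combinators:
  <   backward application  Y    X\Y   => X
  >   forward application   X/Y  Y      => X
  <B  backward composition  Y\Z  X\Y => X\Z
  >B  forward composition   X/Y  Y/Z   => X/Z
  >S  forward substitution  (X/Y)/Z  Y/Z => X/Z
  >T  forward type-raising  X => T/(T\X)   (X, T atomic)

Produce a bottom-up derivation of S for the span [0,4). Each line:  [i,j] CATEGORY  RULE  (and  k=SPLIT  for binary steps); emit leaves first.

[0,4] S   >
  [0,1] "built" : S/NP
  [1,4] NP   >
    [1,3] NP/(N\PP)   >
      [1,2] "bone" : (NP/(N\PP))/N
      [2,3] "with" : N
    [3,4] "the" : N\PP

[0,1] S/NP  lex  "built"
[1,2] (NP/(N\PP))/N  lex  "bone"
[2,3] N  lex  "with"
[1,3] NP/(N\PP)  >  k=2
[3,4] N\PP  lex  "the"
[1,4] NP  >  k=3
[0,4] S  >  k=1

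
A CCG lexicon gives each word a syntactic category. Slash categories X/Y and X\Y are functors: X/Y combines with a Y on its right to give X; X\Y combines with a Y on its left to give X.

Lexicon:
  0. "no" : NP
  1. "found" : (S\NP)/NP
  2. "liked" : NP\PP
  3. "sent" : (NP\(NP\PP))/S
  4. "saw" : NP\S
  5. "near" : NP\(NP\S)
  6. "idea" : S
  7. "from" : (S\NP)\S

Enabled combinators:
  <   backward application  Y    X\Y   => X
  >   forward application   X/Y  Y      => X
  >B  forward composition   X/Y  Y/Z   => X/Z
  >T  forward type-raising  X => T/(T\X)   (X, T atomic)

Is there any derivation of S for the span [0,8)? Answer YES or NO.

YES

[0,8] S   <
  [0,1] "no" : NP
  [1,8] S\NP   >
    [1,2] "found" : (S\NP)/NP
    [2,8] NP   <
      [2,3] "liked" : NP\PP
      [3,8] NP\(NP\PP)   >
        [3,4] "sent" : (NP\(NP\PP))/S
        [4,8] S   <
          [4,6] NP   <
            [4,5] "saw" : NP\S
            [5,6] "near" : NP\(NP\S)
          [6,8] S\NP   <
            [6,7] "idea" : S
            [7,8] "from" : (S\NP)\S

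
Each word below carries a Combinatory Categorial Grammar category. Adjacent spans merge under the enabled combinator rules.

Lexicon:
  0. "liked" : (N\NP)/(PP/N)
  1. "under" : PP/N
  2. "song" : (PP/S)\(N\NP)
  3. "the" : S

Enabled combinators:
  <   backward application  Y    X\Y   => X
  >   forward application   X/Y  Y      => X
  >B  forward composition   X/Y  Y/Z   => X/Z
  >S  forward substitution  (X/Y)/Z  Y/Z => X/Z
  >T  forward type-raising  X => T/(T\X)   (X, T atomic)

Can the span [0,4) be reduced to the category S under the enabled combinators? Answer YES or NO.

NO

(N\NP)/(PP/N) PP/N (PP/S)\(N\NP) S
CKY chart[0,4] = {N/(N\PP), NP/(NP\PP), PP, PP/(PP\PP), PP/(S\S), S/(S\PP)}; S ∉ chart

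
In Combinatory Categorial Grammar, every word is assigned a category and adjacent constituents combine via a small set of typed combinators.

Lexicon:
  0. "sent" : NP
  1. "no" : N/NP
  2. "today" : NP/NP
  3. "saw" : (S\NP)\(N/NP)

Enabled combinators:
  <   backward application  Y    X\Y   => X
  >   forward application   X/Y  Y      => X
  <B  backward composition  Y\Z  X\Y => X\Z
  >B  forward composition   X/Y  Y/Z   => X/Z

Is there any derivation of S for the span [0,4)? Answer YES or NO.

[0,4] S   <
  [0,1] "sent" : NP
  [1,4] S\NP   <
    [1,3] N/NP   >B
      [1,2] "no" : N/NP
      [2,3] "today" : NP/NP
    [3,4] "saw" : (S\NP)\(N/NP)

YES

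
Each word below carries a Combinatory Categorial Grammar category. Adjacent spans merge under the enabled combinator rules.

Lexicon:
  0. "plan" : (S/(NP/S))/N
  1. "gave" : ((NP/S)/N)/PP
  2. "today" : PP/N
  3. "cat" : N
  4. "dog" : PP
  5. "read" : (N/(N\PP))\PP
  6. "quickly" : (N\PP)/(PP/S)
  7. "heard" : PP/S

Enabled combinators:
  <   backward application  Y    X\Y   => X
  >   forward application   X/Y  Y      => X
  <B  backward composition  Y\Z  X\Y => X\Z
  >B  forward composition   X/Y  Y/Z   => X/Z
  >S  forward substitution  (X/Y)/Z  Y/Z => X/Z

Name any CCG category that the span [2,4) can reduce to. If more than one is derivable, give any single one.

PP

[0,8] S   >
  [0,4] S/N   >S
    [0,1] "plan" : (S/(NP/S))/N
    [1,4] (NP/S)/N   >
      [1,2] "gave" : ((NP/S)/N)/PP
      [2,4] PP   >
        [2,3] "today" : PP/N
        [3,4] "cat" : N
  [4,8] N   >
    [4,6] N/(N\PP)   <
      [4,5] "dog" : PP
      [5,6] "read" : (N/(N\PP))\PP
    [6,8] N\PP   >
      [6,7] "quickly" : (N\PP)/(PP/S)
      [7,8] "heard" : PP/S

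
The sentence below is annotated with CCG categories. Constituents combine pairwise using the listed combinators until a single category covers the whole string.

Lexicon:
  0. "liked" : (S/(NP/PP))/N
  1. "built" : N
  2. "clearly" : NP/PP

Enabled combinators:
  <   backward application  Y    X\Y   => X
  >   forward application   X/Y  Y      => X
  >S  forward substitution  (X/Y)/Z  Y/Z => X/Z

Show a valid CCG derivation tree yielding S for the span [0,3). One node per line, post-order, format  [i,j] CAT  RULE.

[0,3] S   >
  [0,2] S/(NP/PP)   >
    [0,1] "liked" : (S/(NP/PP))/N
    [1,2] "built" : N
  [2,3] "clearly" : NP/PP

[0,1] (S/(NP/PP))/N  lex  "liked"
[1,2] N  lex  "built"
[0,2] S/(NP/PP)  >  k=1
[2,3] NP/PP  lex  "clearly"
[0,3] S  >  k=2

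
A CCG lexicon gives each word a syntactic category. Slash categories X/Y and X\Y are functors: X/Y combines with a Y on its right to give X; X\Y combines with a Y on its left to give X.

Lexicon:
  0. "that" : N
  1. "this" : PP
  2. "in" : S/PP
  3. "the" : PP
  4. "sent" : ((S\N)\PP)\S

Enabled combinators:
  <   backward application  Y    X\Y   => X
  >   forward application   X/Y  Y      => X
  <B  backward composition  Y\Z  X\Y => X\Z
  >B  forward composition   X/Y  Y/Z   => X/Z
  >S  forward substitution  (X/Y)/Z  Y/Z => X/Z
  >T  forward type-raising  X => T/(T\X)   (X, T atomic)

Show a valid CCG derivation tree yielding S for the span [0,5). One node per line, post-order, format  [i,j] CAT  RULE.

[0,5] S   >
  [0,1] S/(S\N)   >T
    [0,1] "that" : N
  [1,5] S\N   <
    [1,2] "this" : PP
    [2,5] (S\N)\PP   <
      [2,4] S   >
        [2,3] "in" : S/PP
        [3,4] "the" : PP
      [4,5] "sent" : ((S\N)\PP)\S

[0,1] N  lex  "that"
[0,1] S/(S\N)  >T
[1,2] PP  lex  "this"
[2,3] S/PP  lex  "in"
[3,4] PP  lex  "the"
[2,4] S  >  k=3
[4,5] ((S\N)\PP)\S  lex  "sent"
[2,5] (S\N)\PP  <  k=4
[1,5] S\N  <  k=2
[0,5] S  >  k=1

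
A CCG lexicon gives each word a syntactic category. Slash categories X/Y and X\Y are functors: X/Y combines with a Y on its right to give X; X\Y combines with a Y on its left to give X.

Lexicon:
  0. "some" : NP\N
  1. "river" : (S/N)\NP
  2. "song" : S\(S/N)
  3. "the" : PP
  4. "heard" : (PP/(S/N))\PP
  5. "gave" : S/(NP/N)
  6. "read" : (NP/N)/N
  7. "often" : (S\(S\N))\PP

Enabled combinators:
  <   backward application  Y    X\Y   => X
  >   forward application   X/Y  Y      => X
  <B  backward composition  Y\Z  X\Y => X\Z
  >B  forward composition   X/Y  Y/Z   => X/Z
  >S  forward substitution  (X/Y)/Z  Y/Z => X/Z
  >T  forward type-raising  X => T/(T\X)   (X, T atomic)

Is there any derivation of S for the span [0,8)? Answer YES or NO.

[0,8] S   <
  [0,3] S\N   <B
    [0,1] "some" : NP\N
    [1,3] S\NP   <B
      [1,2] "river" : (S/N)\NP
      [2,3] "song" : S\(S/N)
  [3,8] S\(S\N)   <
    [3,7] PP   >
      [3,5] PP/(S/N)   <
        [3,4] "the" : PP
        [4,5] "heard" : (PP/(S/N))\PP
      [5,7] S/N   >B
        [5,6] "gave" : S/(NP/N)
        [6,7] "read" : (NP/N)/N
    [7,8] "often" : (S\(S\N))\PP

YES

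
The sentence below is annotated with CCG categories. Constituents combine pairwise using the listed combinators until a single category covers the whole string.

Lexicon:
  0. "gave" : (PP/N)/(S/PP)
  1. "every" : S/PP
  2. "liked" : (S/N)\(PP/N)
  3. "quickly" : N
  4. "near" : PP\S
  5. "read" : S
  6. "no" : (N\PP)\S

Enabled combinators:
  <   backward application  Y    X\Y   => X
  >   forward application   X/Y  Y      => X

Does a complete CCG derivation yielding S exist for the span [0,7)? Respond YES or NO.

(PP/N)/(S/PP) S/PP (S/N)\(PP/N) N PP\S S (N\PP)\S
CKY chart[0,7] = {N}; S ∉ chart

NO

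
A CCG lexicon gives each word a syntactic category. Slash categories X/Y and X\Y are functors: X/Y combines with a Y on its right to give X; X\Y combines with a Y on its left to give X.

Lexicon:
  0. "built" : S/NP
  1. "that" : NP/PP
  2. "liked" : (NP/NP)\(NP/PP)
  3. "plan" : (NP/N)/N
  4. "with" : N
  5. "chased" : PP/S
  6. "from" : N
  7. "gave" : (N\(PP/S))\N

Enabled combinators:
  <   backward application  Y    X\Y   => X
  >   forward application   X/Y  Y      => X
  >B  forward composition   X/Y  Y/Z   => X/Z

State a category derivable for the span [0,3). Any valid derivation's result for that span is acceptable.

[0,8] S   >
  [0,3] S/NP   >B
    [0,1] "built" : S/NP
    [1,3] NP/NP   <
      [1,2] "that" : NP/PP
      [2,3] "liked" : (NP/NP)\(NP/PP)
  [3,8] NP   >
    [3,5] NP/N   >
      [3,4] "plan" : (NP/N)/N
      [4,5] "with" : N
    [5,8] N   <
      [5,6] "chased" : PP/S
      [6,8] N\(PP/S)   <
        [6,7] "from" : N
        [7,8] "gave" : (N\(PP/S))\N

S/NP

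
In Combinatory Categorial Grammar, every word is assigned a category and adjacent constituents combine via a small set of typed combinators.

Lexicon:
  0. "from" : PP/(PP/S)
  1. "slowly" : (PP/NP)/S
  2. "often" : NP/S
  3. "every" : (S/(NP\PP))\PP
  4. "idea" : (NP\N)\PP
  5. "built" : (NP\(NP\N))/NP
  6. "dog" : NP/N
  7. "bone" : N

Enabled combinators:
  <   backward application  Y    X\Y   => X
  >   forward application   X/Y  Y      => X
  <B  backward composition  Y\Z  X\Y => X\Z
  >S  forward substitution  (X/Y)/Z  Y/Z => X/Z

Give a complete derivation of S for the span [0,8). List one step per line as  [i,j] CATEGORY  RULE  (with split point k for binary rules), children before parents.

[0,8] S   >
  [0,4] S/(NP\PP)   <
    [0,3] PP   >
      [0,1] "from" : PP/(PP/S)
      [1,3] PP/S   >S
        [1,2] "slowly" : (PP/NP)/S
        [2,3] "often" : NP/S
    [3,4] "every" : (S/(NP\PP))\PP
  [4,8] NP\PP   <B
    [4,5] "idea" : (NP\N)\PP
    [5,8] NP\(NP\N)   >
      [5,6] "built" : (NP\(NP\N))/NP
      [6,8] NP   >
        [6,7] "dog" : NP/N
        [7,8] "bone" : N

[0,1] PP/(PP/S)  lex  "from"
[1,2] (PP/NP)/S  lex  "slowly"
[2,3] NP/S  lex  "often"
[1,3] PP/S  >S  k=2
[0,3] PP  >  k=1
[3,4] (S/(NP\PP))\PP  lex  "every"
[0,4] S/(NP\PP)  <  k=3
[4,5] (NP\N)\PP  lex  "idea"
[5,6] (NP\(NP\N))/NP  lex  "built"
[6,7] NP/N  lex  "dog"
[7,8] N  lex  "bone"
[6,8] NP  >  k=7
[5,8] NP\(NP\N)  >  k=6
[4,8] NP\PP  <B  k=5
[0,8] S  >  k=4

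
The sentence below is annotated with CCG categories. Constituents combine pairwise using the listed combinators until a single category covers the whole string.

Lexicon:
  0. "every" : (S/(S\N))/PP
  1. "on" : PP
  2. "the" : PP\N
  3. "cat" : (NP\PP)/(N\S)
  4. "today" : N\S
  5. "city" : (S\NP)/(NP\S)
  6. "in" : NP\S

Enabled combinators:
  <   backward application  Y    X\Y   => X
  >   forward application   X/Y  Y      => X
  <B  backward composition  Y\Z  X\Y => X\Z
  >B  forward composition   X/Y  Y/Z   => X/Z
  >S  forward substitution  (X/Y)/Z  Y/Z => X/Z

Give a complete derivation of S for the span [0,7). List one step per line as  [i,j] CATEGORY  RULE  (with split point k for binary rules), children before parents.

[0,1] (S/(S\N))/PP  lex  "every"
[1,2] PP  lex  "on"
[0,2] S/(S\N)  >  k=1
[2,3] PP\N  lex  "the"
[3,4] (NP\PP)/(N\S)  lex  "cat"
[4,5] N\S  lex  "today"
[3,5] NP\PP  >  k=4
[5,6] (S\NP)/(NP\S)  lex  "city"
[6,7] NP\S  lex  "in"
[5,7] S\NP  >  k=6
[3,7] S\PP  <B  k=5
[2,7] S\N  <B  k=3
[0,7] S  >  k=2

[0,7] S   >
  [0,2] S/(S\N)   >
    [0,1] "every" : (S/(S\N))/PP
    [1,2] "on" : PP
  [2,7] S\N   <B
    [2,3] "the" : PP\N
    [3,7] S\PP   <B
      [3,5] NP\PP   >
        [3,4] "cat" : (NP\PP)/(N\S)
        [4,5] "today" : N\S
      [5,7] S\NP   >
        [5,6] "city" : (S\NP)/(NP\S)
        [6,7] "in" : NP\S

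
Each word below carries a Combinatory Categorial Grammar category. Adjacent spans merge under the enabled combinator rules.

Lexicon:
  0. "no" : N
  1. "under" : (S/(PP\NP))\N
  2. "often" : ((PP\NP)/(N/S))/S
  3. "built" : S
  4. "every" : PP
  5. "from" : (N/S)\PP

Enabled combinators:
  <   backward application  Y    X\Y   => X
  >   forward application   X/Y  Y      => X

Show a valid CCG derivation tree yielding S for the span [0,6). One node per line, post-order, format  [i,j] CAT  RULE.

[0,6] S   >
  [0,2] S/(PP\NP)   <
    [0,1] "no" : N
    [1,2] "under" : (S/(PP\NP))\N
  [2,6] PP\NP   >
    [2,4] (PP\NP)/(N/S)   >
      [2,3] "often" : ((PP\NP)/(N/S))/S
      [3,4] "built" : S
    [4,6] N/S   <
      [4,5] "every" : PP
      [5,6] "from" : (N/S)\PP

[0,1] N  lex  "no"
[1,2] (S/(PP\NP))\N  lex  "under"
[0,2] S/(PP\NP)  <  k=1
[2,3] ((PP\NP)/(N/S))/S  lex  "often"
[3,4] S  lex  "built"
[2,4] (PP\NP)/(N/S)  >  k=3
[4,5] PP  lex  "every"
[5,6] (N/S)\PP  lex  "from"
[4,6] N/S  <  k=5
[2,6] PP\NP  >  k=4
[0,6] S  >  k=2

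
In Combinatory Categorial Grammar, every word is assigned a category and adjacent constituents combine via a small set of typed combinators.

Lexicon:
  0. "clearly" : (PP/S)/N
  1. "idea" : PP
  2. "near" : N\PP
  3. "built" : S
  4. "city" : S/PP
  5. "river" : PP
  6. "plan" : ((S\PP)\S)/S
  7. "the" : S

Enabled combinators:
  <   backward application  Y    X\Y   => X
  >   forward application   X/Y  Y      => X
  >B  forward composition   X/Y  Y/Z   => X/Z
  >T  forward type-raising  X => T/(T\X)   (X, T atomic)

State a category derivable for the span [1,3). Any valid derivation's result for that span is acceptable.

N

[0,8] S   <
  [0,4] PP   >
    [0,3] PP/S   >
      [0,1] "clearly" : (PP/S)/N
      [1,3] N   >
        [1,2] N/(N\PP)   >T
          [1,2] "idea" : PP
        [2,3] "near" : N\PP
    [3,4] "built" : S
  [4,8] S\PP   <
    [4,6] S   >
      [4,5] "city" : S/PP
      [5,6] "river" : PP
    [6,8] (S\PP)\S   >
      [6,7] "plan" : ((S\PP)\S)/S
      [7,8] "the" : S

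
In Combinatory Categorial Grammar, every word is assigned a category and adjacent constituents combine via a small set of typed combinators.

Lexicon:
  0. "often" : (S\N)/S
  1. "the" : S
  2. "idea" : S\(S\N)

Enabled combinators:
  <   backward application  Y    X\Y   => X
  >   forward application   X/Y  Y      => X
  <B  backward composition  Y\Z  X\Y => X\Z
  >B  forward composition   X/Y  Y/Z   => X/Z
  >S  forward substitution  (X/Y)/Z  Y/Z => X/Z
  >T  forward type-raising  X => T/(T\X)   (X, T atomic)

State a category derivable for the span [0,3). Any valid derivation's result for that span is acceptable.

[0,3] S   <
  [0,2] S\N   >
    [0,1] "often" : (S\N)/S
    [1,2] "the" : S
  [2,3] "idea" : S\(S\N)

S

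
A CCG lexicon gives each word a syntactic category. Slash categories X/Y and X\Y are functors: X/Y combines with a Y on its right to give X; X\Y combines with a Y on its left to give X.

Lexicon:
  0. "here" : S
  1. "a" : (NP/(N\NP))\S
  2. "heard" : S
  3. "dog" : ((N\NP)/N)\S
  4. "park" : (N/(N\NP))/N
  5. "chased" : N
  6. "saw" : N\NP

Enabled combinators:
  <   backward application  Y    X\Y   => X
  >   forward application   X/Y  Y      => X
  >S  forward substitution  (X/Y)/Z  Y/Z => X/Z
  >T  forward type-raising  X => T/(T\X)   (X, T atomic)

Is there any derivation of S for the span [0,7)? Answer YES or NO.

NO

S (NP/(N\NP))\S S ((N\NP)/N)\S (N/(N\NP))/N N N\NP
CKY chart[0,7] = {N/(N\NP), NP, NP/(NP\NP), PP/(PP\NP), S/(S\NP)}; S ∉ chart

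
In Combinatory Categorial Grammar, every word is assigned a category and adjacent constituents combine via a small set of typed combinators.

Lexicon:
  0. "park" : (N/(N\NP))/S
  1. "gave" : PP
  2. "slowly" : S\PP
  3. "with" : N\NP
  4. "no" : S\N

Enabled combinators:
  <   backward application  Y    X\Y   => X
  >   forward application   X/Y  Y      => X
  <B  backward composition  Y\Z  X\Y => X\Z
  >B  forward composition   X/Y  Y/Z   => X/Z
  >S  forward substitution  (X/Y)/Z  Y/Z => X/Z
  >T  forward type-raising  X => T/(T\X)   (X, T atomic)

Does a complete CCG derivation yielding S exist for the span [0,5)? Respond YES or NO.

YES

[0,5] S   <
  [0,4] N   >
    [0,3] N/(N\NP)   >
      [0,1] "park" : (N/(N\NP))/S
      [1,3] S   <
        [1,2] "gave" : PP
        [2,3] "slowly" : S\PP
    [3,4] "with" : N\NP
  [4,5] "no" : S\N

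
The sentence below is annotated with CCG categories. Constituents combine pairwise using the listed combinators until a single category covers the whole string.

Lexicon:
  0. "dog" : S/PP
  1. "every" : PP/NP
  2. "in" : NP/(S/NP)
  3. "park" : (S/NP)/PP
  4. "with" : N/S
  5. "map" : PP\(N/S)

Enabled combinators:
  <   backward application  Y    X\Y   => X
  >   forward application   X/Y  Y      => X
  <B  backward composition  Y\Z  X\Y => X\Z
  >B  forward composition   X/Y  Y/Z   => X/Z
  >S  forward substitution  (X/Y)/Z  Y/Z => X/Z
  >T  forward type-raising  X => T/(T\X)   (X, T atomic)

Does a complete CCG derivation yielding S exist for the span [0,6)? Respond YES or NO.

YES

[0,6] S   >
  [0,2] S/NP   >B
    [0,1] "dog" : S/PP
    [1,2] "every" : PP/NP
  [2,6] NP   >
    [2,3] "in" : NP/(S/NP)
    [3,6] S/NP   >
      [3,4] "park" : (S/NP)/PP
      [4,6] PP   <
        [4,5] "with" : N/S
        [5,6] "map" : PP\(N/S)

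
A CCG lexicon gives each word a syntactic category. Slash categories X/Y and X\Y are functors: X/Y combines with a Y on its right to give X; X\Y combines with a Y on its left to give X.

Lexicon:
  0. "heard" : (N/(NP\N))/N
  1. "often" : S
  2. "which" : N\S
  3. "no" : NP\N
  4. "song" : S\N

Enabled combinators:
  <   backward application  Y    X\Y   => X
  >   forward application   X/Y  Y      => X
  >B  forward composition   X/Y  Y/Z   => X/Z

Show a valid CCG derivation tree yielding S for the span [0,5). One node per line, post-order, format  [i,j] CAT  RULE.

[0,1] (N/(NP\N))/N  lex  "heard"
[1,2] S  lex  "often"
[2,3] N\S  lex  "which"
[1,3] N  <  k=2
[0,3] N/(NP\N)  >  k=1
[3,4] NP\N  lex  "no"
[0,4] N  >  k=3
[4,5] S\N  lex  "song"
[0,5] S  <  k=4

[0,5] S   <
  [0,4] N   >
    [0,3] N/(NP\N)   >
      [0,1] "heard" : (N/(NP\N))/N
      [1,3] N   <
        [1,2] "often" : S
        [2,3] "which" : N\S
    [3,4] "no" : NP\N
  [4,5] "song" : S\N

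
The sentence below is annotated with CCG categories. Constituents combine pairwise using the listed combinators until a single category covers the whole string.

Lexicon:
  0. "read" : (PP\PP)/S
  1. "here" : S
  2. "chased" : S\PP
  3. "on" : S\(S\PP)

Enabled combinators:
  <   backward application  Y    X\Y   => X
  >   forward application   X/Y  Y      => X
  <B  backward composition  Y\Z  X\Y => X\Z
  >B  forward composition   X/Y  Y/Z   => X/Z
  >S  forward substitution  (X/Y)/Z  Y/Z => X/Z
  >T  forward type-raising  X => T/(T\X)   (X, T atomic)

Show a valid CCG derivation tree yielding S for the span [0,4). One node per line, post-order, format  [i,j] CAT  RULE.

[0,4] S   <
  [0,3] S\PP   <B
    [0,2] PP\PP   >
      [0,1] "read" : (PP\PP)/S
      [1,2] "here" : S
    [2,3] "chased" : S\PP
  [3,4] "on" : S\(S\PP)

[0,1] (PP\PP)/S  lex  "read"
[1,2] S  lex  "here"
[0,2] PP\PP  >  k=1
[2,3] S\PP  lex  "chased"
[0,3] S\PP  <B  k=2
[3,4] S\(S\PP)  lex  "on"
[0,4] S  <  k=3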